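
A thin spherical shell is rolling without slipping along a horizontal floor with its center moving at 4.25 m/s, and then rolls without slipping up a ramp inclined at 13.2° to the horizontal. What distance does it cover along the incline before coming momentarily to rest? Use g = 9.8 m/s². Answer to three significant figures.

Here I = (2/3)MR², so the shape factor k = I/(MR²) = 2/3.
Rolling without slipping gives ω = v/R, so the total kinetic energy is ½Mv² + ½Iω² = ½(1+k)Mv² = (5/6)Mv².
Setting this equal to Mgh gives the vertical rise h = (1+k)v₀²/(2g) = 1.667×4.25²/(2×9.8) = 1.536 m.
The distance along the slope is d = h/sinθ = 1.536/sin13.2° ≈ 6.73 m.

d ≈ 6.73 m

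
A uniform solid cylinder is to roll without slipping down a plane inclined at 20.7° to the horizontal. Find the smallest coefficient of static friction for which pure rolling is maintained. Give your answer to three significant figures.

With I = (1/2)MR², the ratio k = I/(MR²) is 0.5.
Along the incline Mg sinθ − f = Ma, and torque about the center fR = Iα = kMR²(a/R) gives f = kMa.
These give a = g sinθ/(1+k) and the required friction f = kMg sinθ/(1+k).
The normal force is N = Mg cosθ, so μ_min = f/N = k tanθ/(1+k).
μ_min = 0.5 × tan20.7° / 1.5 ≈ 0.126.

μ_min ≈ 0.126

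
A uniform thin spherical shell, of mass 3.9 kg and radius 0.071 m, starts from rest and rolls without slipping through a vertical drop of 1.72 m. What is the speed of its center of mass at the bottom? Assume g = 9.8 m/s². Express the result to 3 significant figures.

The moment of inertia is (2/3)MR², giving k ≡ I/(MR²) = 2/3.
The rolling condition ω = v/R makes the rotational term ½I(v/R)² = ½kMv², so KE_total = ½(1+k)Mv² = (5/6)Mv².
Setting Mgh = (5/6)Mv² gives v = √(2gh/(1+k)) = √(2·9.8·1.72/1.667) ≈ 4.50 m/s.

v ≈ 4.50 m/s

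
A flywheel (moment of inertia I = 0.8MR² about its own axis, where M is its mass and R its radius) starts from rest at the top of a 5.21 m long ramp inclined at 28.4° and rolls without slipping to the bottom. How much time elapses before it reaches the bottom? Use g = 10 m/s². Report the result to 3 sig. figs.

For this body I = 0.8MR², i.e. k = I/(MR²) = 0.8.
Along the incline Mg sinθ − f = Ma, and torque about the center fR = Iα = kMR²(a/R) gives f = kMa.
Hence a = g sinθ/(1+k) = 10×sin28.4°/1.8 = 2.642 m/s².
With constant a from rest, t = √(2L/a) = √(2·5.21/2.642) ≈ 1.99 s.

t ≈ 1.99 s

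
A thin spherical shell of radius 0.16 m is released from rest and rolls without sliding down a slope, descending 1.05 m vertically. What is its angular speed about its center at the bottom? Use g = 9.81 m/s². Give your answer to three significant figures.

ω ≈ 22.0 rad/s

For this body I = (2/3)MR², i.e. k = I/(MR²) = 2/3.
Rolling without slipping gives ω = v/R, so the total kinetic energy is ½Mv² + ½Iω² = ½(1+k)Mv² = (5/6)Mv².
Energy conservation Mgh = ½(1+k)Mv² gives v = √(2gh/(1+k)) = √(2 × 9.81 × 1.05 / 1.667) = 3.516 m/s.
Then ω = v/R = 3.516 / 0.16 ≈ 22.0 rad/s.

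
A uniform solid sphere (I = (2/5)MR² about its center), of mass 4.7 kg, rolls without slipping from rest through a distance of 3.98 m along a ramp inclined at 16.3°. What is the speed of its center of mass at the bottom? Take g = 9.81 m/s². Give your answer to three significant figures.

The moment of inertia is (2/5)MR², giving k ≡ I/(MR²) = 0.4.
The rolling condition ω = v/R makes the rotational term ½I(v/R)² = ½kMv², so KE_total = ½(1+k)Mv² = (7/10)Mv².
The vertical drop is h = L sinθ = 3.98 × sin16.3° = 1.117 m.
Setting Mgh = (7/10)Mv² gives v = √(2gh/(1+k)) = √(2·9.81·1.117/1.4) ≈ 3.96 m/s.

v ≈ 3.96 m/s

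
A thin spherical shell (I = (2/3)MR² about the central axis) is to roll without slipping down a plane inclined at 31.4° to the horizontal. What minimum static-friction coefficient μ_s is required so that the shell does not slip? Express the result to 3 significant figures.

μ_min ≈ 0.244

The moment of inertia is (2/3)MR², giving k ≡ I/(MR²) = 2/3.
Newton's second law down the slope: Mg sinθ − f = Ma. The torque equation fR = Iα (with α = a/R) gives f = kMa.
These give a = g sinθ/(1+k) and the required friction f = kMg sinθ/(1+k).
With N = Mg cosθ, the no-slip condition f ≤ μN gives μ_min = f/N = k tanθ/(1+k).
μ_min = (2/3) × tan31.4° / 1.667 ≈ 0.244.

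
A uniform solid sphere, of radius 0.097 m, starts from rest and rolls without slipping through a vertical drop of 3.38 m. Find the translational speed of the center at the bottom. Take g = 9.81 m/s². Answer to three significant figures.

v ≈ 6.88 m/s

The moment of inertia is (2/5)MR², giving k ≡ I/(MR²) = 0.4.
Rolling without slipping gives ω = v/R, so the total kinetic energy is ½Mv² + ½Iω² = ½(1+k)Mv² = (7/10)Mv².
Energy conservation: Mgh = (7/10)Mv², so v = √(2gh/(1+k)) = √(2 × 9.81 × 3.38 / 1.4) ≈ 6.88 m/s.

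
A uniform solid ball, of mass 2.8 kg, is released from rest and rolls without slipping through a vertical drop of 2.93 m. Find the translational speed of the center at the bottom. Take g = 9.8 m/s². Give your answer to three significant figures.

v ≈ 6.40 m/s

Here I = (2/5)MR², so the shape factor k = I/(MR²) = 0.4.
The rolling condition ω = v/R makes the rotational term ½I(v/R)² = ½kMv², so KE_total = ½(1+k)Mv² = (7/10)Mv².
Energy conservation: Mgh = (7/10)Mv², so v = √(2gh/(1+k)) = √(2 × 9.8 × 2.93 / 1.4) ≈ 6.40 m/s.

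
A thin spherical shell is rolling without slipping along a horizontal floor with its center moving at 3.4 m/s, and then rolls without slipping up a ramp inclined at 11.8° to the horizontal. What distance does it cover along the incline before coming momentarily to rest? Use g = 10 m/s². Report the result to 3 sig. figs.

With I = (2/3)MR², the ratio k = I/(MR²) is 2/3.
The rolling condition ω = v/R makes the rotational term ½I(v/R)² = ½kMv², so KE_total = ½(1+k)Mv² = (5/6)Mv².
Setting this equal to Mgh gives the vertical rise h = (1+k)v₀²/(2g) = 1.667×3.4²/(2×10) = 0.9633 m.
Along the incline, d = h/sinθ = 0.9633/sin11.8° ≈ 4.71 m.

d ≈ 4.71 m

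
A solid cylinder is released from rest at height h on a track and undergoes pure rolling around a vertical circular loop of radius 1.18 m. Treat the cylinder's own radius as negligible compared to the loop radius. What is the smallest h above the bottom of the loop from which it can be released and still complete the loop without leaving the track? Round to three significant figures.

h_min ≈ 3.25 m

With I = (1/2)MR², the ratio k = I/(MR²) is 0.5.
At the top, contact is just lost when gravity alone supplies the centripetal force: Mg = Mv_top²/r, i.e. v_top² = gr.
With ω = v/R, the kinetic energy at speed v is ½(1+k)Mv² = (3/4)Mv².
Energy conservation from release (height h) to the top (height 2r): Mgh = Mg(2r) + (3/4)M·gr.
Thus h_min = 2r + (1+k)r/2 = r(2 + 1.5/2) = 1.18 × 2.75 ≈ 3.25 m.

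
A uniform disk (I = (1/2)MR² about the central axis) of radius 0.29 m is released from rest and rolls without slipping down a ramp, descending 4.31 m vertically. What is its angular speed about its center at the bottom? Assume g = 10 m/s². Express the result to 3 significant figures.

For this body I = (1/2)MR², i.e. k = I/(MR²) = 0.5.
The rolling condition ω = v/R makes the rotational term ½I(v/R)² = ½kMv², so KE_total = ½(1+k)Mv² = (3/4)Mv².
Energy conservation Mgh = ½(1+k)Mv² gives v = √(2gh/(1+k)) = √(2 × 10 × 4.31 / 1.5) = 7.581 m/s.
Then ω = v/R = 7.581 / 0.29 ≈ 26.1 rad/s.

ω ≈ 26.1 rad/s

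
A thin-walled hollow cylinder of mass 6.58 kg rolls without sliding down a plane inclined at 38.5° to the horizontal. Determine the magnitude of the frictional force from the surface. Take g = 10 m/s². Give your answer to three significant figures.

The moment of inertia is MR², giving k ≡ I/(MR²) = 1.
Translational: Mg sinθ − f = Ma. Rotational about the CM: fR = Iα = kMRa, so f = kMa.
Combining, a = g sinθ/(1+k) and f = kMa = kMg sinθ/(1+k).
f = 1 × 6.58 × 10 × sin38.5° / 2 ≈ 20.5 N.

f ≈ 20.5 N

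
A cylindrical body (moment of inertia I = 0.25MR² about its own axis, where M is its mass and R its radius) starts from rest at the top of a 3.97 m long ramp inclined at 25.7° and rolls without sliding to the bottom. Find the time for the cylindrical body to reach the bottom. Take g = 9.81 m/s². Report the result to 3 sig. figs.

With I = 0.25MR², the ratio k = I/(MR²) is 0.25.
Along the incline Mg sinθ − f = Ma, and torque about the center fR = Iα = kMR²(a/R) gives f = kMa.
Hence a = g sinθ/(1+k) = 9.81×sin25.7°/1.25 = 3.403 m/s².
With constant a from rest, t = √(2L/a) = √(2·3.97/3.403) ≈ 1.53 s.

t ≈ 1.53 s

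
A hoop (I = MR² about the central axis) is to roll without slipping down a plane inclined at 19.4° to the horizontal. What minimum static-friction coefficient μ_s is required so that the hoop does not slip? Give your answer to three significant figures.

μ_min ≈ 0.176

Here I = MR², so the shape factor k = I/(MR²) = 1.
Along the incline Mg sinθ − f = Ma, and torque about the center fR = Iα = kMR²(a/R) gives f = kMa.
These give a = g sinθ/(1+k) and the required friction f = kMg sinθ/(1+k).
The normal force is N = Mg cosθ, so μ_min = f/N = k tanθ/(1+k).
μ_min = 1 × tan19.4° / 2 ≈ 0.176.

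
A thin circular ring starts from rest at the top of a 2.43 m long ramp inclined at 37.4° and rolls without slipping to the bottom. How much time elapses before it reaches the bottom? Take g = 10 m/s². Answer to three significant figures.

t ≈ 1.27 s

The moment of inertia is MR², giving k ≡ I/(MR²) = 1.
Translational: Mg sinθ − f = Ma. Rotational about the CM: fR = Iα = kMRa, so f = kMa.
Hence a = g sinθ/(1+k) = 10×sin37.4°/2 = 3.037 m/s².
With constant a from rest, t = √(2L/a) = √(2·2.43/3.037) ≈ 1.27 s.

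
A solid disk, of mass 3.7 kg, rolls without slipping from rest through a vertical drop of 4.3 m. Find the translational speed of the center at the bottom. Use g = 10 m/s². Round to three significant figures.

v ≈ 7.57 m/s

With I = (1/2)MR², the ratio k = I/(MR²) is 0.5.
Rolling without slipping gives ω = v/R, so the total kinetic energy is ½Mv² + ½Iω² = ½(1+k)Mv² = (3/4)Mv².
Energy conservation: Mgh = (3/4)Mv², so v = √(2gh/(1+k)) = √(2 × 10 × 4.3 / 1.5) ≈ 7.57 m/s.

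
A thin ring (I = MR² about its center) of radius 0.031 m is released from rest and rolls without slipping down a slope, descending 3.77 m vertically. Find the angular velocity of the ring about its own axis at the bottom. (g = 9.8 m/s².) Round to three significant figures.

ω ≈ 196 rad/s

For this body I = MR², i.e. k = I/(MR²) = 1.
Rolling without slipping gives ω = v/R, so the total kinetic energy is ½Mv² + ½Iω² = ½(1+k)Mv² = Mv².
Energy conservation Mgh = ½(1+k)Mv² gives v = √(2gh/(1+k)) = √(2 × 9.8 × 3.77 / 2) = 6.078 m/s.
The angular speed follows from ω = v/R = 6.078/0.031 ≈ 196 rad/s.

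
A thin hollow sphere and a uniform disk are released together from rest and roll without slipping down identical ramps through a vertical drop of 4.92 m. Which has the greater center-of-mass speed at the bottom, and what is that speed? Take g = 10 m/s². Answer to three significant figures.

the uniform disk, at v ≈ 8.10 m/s

For rolling without slipping, Mgh = ½(1+k)Mv² where k = I/(MR²), so v = √(2gh/(1+k)).
Thin hollow sphere: k = 2/3, giving v = √(2×10×4.92/1.667) = 7.684 m/s.
Uniform disk: k = 0.5, giving v = √(2×10×4.92/1.5) = 8.099 m/s.
The smaller k wins: the uniform disk, at ≈ 8.10 m/s.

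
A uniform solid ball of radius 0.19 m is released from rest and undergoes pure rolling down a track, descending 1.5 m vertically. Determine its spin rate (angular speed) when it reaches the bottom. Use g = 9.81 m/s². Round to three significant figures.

ω ≈ 24.1 rad/s

The moment of inertia is (2/5)MR², giving k ≡ I/(MR²) = 0.4.
Pure rolling means v = ωR; then KE = ½Mv² + ½I(v/R)² = ½(1+k)Mv² = (7/10)Mv².
Energy conservation Mgh = ½(1+k)Mv² gives v = √(2gh/(1+k)) = √(2 × 9.81 × 1.5 / 1.4) = 4.585 m/s.
The angular speed follows from ω = v/R = 4.585/0.19 ≈ 24.1 rad/s.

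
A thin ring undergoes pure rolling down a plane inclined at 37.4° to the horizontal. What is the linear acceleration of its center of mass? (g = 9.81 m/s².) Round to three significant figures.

For this body I = MR², i.e. k = I/(MR²) = 1.
Along the incline Mg sinθ − f = Ma, and torque about the center fR = Iα = kMR²(a/R) gives f = kMa.
Eliminating f: Mg sinθ = (1+k)Ma, so a = g sinθ/(1+k) = 9.81 × sin37.4° / 2 ≈ 2.98 m/s².

a ≈ 2.98 m/s²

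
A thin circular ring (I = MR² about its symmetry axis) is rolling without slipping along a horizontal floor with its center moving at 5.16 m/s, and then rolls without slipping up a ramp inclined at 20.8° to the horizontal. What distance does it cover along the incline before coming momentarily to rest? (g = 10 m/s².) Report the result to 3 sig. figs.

The moment of inertia is MR², giving k ≡ I/(MR²) = 1.
Pure rolling means v = ωR; then KE = ½Mv² + ½I(v/R)² = ½(1+k)Mv² = Mv².
Setting this equal to Mgh gives the vertical rise h = (1+k)v₀²/(2g) = 2×5.16²/(2×10) = 2.663 m.
Along the incline, d = h/sinθ = 2.663/sin20.8° ≈ 7.50 m.

d ≈ 7.50 m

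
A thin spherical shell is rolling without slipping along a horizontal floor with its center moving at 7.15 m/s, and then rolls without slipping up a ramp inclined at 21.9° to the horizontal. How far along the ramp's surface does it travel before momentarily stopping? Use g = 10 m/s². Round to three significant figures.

d ≈ 11.4 m

With I = (2/3)MR², the ratio k = I/(MR²) is 2/3.
Pure rolling means v = ωR; then KE = ½Mv² + ½I(v/R)² = ½(1+k)Mv² = (5/6)Mv².
Setting this equal to Mgh gives the vertical rise h = (1+k)v₀²/(2g) = 1.667×7.15²/(2×10) = 4.26 m.
The distance along the slope is d = h/sinθ = 4.26/sin21.9° ≈ 11.4 m.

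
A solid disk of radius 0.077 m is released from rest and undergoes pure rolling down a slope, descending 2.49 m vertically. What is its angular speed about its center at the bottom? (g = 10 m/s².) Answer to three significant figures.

Here I = (1/2)MR², so the shape factor k = I/(MR²) = 0.5.
Since it rolls without slipping, ω = v/R and KE = ½Mv² + ½Iω² = ½(1+k)Mv² = (3/4)Mv².
Energy conservation Mgh = ½(1+k)Mv² gives v = √(2gh/(1+k)) = √(2 × 10 × 2.49 / 1.5) = 5.762 m/s.
The angular speed follows from ω = v/R = 5.762/0.077 ≈ 74.8 rad/s.

ω ≈ 74.8 rad/s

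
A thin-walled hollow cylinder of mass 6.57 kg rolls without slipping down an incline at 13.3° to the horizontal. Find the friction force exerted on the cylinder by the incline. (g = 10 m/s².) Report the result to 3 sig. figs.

The moment of inertia is MR², giving k ≡ I/(MR²) = 1.
Newton's second law down the slope: Mg sinθ − f = Ma. The torque equation fR = Iα (with α = a/R) gives f = kMa.
Combining, a = g sinθ/(1+k) and f = kMa = kMg sinθ/(1+k).
f = 1 × 6.57 × 10 × sin13.3° / 2 ≈ 7.56 N.

f ≈ 7.56 N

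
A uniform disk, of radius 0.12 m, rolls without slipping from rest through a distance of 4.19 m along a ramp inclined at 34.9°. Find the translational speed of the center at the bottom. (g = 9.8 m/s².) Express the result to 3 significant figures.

v ≈ 5.60 m/s

Here I = (1/2)MR², so the shape factor k = I/(MR²) = 0.5.
Rolling without slipping gives ω = v/R, so the total kinetic energy is ½Mv² + ½Iω² = ½(1+k)Mv² = (3/4)Mv².
The vertical drop is h = L sinθ = 4.19 × sin34.9° = 2.397 m.
Setting Mgh = (3/4)Mv² gives v = √(2gh/(1+k)) = √(2·9.8·2.397/1.5) ≈ 5.60 m/s.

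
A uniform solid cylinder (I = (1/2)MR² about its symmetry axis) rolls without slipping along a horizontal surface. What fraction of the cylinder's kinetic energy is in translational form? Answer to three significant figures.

fraction ≈ 0.667

With I = (1/2)MR², the ratio k = I/(MR²) is 0.5.
With ω = v/R, KE_trans = ½Mv² and KE_rot = ½Iω² = ½kMv², so KE_total = ½(1+k)Mv².
The translational fraction is therefore 1/(1+k) = 1/1.5 ≈ 0.667.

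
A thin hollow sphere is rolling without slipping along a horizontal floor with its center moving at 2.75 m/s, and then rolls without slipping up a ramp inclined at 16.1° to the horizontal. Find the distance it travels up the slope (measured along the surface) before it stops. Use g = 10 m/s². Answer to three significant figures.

With I = (2/3)MR², the ratio k = I/(MR²) is 2/3.
The rolling condition ω = v/R makes the rotational term ½I(v/R)² = ½kMv², so KE_total = ½(1+k)Mv² = (5/6)Mv².
Setting this equal to Mgh gives the vertical rise h = (1+k)v₀²/(2g) = 1.667×2.75²/(2×10) = 0.6302 m.
Along the incline, d = h/sinθ = 0.6302/sin16.1° ≈ 2.27 m.

d ≈ 2.27 m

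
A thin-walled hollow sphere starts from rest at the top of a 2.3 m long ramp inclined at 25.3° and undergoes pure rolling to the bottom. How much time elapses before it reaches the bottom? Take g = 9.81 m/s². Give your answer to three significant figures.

The moment of inertia is (2/3)MR², giving k ≡ I/(MR²) = 2/3.
Newton's second law down the slope: Mg sinθ − f = Ma. The torque equation fR = Iα (with α = a/R) gives f = kMa.
Hence a = g sinθ/(1+k) = 9.81×sin25.3°/1.667 = 2.515 m/s².
With constant a from rest, t = √(2L/a) = √(2·2.3/2.515) ≈ 1.35 s.

t ≈ 1.35 s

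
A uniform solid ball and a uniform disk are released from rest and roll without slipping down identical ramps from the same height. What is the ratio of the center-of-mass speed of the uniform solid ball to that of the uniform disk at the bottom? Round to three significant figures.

v_ratio ≈ 1.04

Each satisfies Mgh = ½(1+k)Mv² with k = I/(MR²), so v ∝ 1/√(1+k).
For the uniform solid ball k = 0.4; for the uniform disk k = 0.5.
v₁/v₂ = √((1+k₂)/(1+k₁)) = √(1.5/1.4) ≈ 1.04.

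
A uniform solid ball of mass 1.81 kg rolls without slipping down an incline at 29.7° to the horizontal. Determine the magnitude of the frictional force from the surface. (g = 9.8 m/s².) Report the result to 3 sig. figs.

The moment of inertia is (2/5)MR², giving k ≡ I/(MR²) = 0.4.
Along the incline Mg sinθ − f = Ma, and torque about the center fR = Iα = kMR²(a/R) gives f = kMa.
Combining, a = g sinθ/(1+k) and f = kMa = kMg sinθ/(1+k).
f = 0.4 × 1.81 × 9.8 × sin29.7° / 1.4 ≈ 2.51 N.

f ≈ 2.51 N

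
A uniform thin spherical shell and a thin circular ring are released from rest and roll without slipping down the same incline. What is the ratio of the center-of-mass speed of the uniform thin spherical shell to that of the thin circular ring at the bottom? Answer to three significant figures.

Each satisfies Mgh = ½(1+k)Mv² with k = I/(MR²), so v ∝ 1/√(1+k).
For the uniform thin spherical shell k = 2/3; for the thin circular ring k = 1.
v₁/v₂ = √((1+k₂)/(1+k₁)) = √(2/1.667) ≈ 1.10.

v_ratio ≈ 1.10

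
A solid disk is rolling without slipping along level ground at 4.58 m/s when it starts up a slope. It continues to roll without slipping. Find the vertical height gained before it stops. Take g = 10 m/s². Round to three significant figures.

The moment of inertia is (1/2)MR², giving k ≡ I/(MR²) = 0.5.
Rolling without slipping gives ω = v/R, so the total kinetic energy is ½Mv² + ½Iω² = ½(1+k)Mv² = (3/4)Mv².
At the top the kinetic energy is zero, so (3/4)Mv₀² = Mgh.
Thus h = (1+k)v₀²/(2g) = 1.5 × 4.58² / (2 × 10) ≈ 1.57 m.

h ≈ 1.57 m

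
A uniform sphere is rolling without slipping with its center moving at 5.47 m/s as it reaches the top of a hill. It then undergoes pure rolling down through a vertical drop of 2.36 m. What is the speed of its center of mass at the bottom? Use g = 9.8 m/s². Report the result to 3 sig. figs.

v ≈ 7.93 m/s

For this body I = (2/5)MR², i.e. k = I/(MR²) = 0.4.
Pure rolling means v = ωR; then KE = ½Mv² + ½I(v/R)² = ½(1+k)Mv² = (7/10)Mv².
Energy conservation: (7/10)Mv₀² + Mgh = (7/10)Mv², so v² = v₀² + 2gh/(1+k).
v = √(5.47² + 2×9.8×2.36/1.4) = √62.96 ≈ 7.93 m/s.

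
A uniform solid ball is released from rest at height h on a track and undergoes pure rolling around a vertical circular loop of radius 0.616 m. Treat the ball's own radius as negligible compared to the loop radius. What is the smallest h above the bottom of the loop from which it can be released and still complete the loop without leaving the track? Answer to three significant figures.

With I = (2/5)MR², the ratio k = I/(MR²) is 0.4.
At the top, contact is just lost when gravity alone supplies the centripetal force: Mg = Mv_top²/r, i.e. v_top² = gr.
With ω = v/R, the kinetic energy at speed v is ½(1+k)Mv² = (7/10)Mv².
Energy conservation from release (height h) to the top (height 2r): Mgh = Mg(2r) + (7/10)M·gr.
Thus h_min = 2r + (1+k)r/2 = r(2 + 1.4/2) = 0.616 × 2.7 ≈ 1.66 m.

h_min ≈ 1.66 m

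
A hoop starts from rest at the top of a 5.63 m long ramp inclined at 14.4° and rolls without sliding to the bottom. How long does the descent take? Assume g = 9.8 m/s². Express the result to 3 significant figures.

t ≈ 3.04 s

Here I = MR², so the shape factor k = I/(MR²) = 1.
Translational: Mg sinθ − f = Ma. Rotational about the CM: fR = Iα = kMRa, so f = kMa.
Hence a = g sinθ/(1+k) = 9.8×sin14.4°/2 = 1.219 m/s².
With constant a from rest, t = √(2L/a) = √(2·5.63/1.219) ≈ 3.04 s.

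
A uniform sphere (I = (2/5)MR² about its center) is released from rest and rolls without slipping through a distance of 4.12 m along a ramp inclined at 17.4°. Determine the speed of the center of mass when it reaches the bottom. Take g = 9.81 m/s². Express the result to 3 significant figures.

v ≈ 4.16 m/s

With I = (2/5)MR², the ratio k = I/(MR²) is 0.4.
Pure rolling means v = ωR; then KE = ½Mv² + ½I(v/R)² = ½(1+k)Mv² = (7/10)Mv².
The vertical drop is h = L sinθ = 4.12 × sin17.4° = 1.232 m.
Energy conservation: Mgh = (7/10)Mv², so v = √(2gh/(1+k)) = √(2 × 9.81 × 1.232 / 1.4) ≈ 4.16 m/s.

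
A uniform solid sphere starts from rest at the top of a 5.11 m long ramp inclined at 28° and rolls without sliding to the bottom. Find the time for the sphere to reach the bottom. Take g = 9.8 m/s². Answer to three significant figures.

With I = (2/5)MR², the ratio k = I/(MR²) is 0.4.
Translational: Mg sinθ − f = Ma. Rotational about the CM: fR = Iα = kMRa, so f = kMa.
Hence a = g sinθ/(1+k) = 9.8×sin28°/1.4 = 3.286 m/s².
Starting from rest, L = ½at², so t = √(2L/a) = √(2×5.11/3.286) ≈ 1.76 s.

t ≈ 1.76 s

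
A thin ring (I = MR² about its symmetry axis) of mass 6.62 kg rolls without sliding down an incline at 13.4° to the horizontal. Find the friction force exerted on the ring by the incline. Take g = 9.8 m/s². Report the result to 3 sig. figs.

f ≈ 7.52 N

The moment of inertia is MR², giving k ≡ I/(MR²) = 1.
Along the incline Mg sinθ − f = Ma, and torque about the center fR = Iα = kMR²(a/R) gives f = kMa.
Combining, a = g sinθ/(1+k) and f = kMa = kMg sinθ/(1+k).
f = 1 × 6.62 × 9.8 × sin13.4° / 2 ≈ 7.52 N.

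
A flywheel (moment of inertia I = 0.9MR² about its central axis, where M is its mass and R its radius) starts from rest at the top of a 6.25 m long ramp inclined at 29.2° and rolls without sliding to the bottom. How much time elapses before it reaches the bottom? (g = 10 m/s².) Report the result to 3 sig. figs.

t ≈ 2.21 s

Here I = 0.9MR², so the shape factor k = I/(MR²) = 0.9.
Along the incline Mg sinθ − f = Ma, and torque about the center fR = Iα = kMR²(a/R) gives f = kMa.
Hence a = g sinθ/(1+k) = 10×sin29.2°/1.9 = 2.568 m/s².
With constant a from rest, t = √(2L/a) = √(2·6.25/2.568) ≈ 2.21 s.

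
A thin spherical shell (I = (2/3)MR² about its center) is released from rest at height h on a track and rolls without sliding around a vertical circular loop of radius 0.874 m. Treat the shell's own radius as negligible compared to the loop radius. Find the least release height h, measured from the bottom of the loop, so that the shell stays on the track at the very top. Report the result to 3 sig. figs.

The moment of inertia is (2/3)MR², giving k ≡ I/(MR²) = 2/3.
At the top of the loop, the minimum-contact condition is Mg = Mv_top²/r, so v_top² = gr.
With ω = v/R, the kinetic energy at speed v is ½(1+k)Mv² = (5/6)Mv².
Energy conservation from release (height h) to the top (height 2r): Mgh = Mg(2r) + (5/6)M·gr.
Thus h_min = 2r + (1+k)r/2 = r(2 + 1.667/2) = 0.874 × 2.833 ≈ 2.48 m.

h_min ≈ 2.48 m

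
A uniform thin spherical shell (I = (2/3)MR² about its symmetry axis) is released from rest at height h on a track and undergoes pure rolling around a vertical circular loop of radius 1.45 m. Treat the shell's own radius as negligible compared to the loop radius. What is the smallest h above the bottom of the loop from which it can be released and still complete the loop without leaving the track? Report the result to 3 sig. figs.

h_min ≈ 4.11 m

With I = (2/3)MR², the ratio k = I/(MR²) is 2/3.
At the top, contact is just lost when gravity alone supplies the centripetal force: Mg = Mv_top²/r, i.e. v_top² = gr.
With ω = v/R, the kinetic energy at speed v is ½(1+k)Mv² = (5/6)Mv².
Energy conservation from release (height h) to the top (height 2r): Mgh = Mg(2r) + (5/6)M·gr.
Thus h_min = 2r + (1+k)r/2 = r(2 + 1.667/2) = 1.45 × 2.833 ≈ 4.11 m.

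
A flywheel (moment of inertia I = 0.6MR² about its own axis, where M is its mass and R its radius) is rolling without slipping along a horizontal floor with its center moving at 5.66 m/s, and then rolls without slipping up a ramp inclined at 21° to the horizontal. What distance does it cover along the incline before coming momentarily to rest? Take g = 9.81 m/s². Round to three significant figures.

With I = 0.6MR², the ratio k = I/(MR²) is 0.6.
The rolling condition ω = v/R makes the rotational term ½I(v/R)² = ½kMv², so KE_total = ½(1+k)Mv² = (4/5)Mv².
Setting this equal to Mgh gives the vertical rise h = (1+k)v₀²/(2g) = 1.6×5.66²/(2×9.81) = 2.612 m.
The distance along the slope is d = h/sinθ = 2.612/sin21° ≈ 7.29 m.

d ≈ 7.29 m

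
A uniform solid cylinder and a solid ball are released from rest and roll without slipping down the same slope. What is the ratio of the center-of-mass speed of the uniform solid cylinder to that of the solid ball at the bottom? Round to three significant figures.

v_ratio ≈ 0.966

Each satisfies Mgh = ½(1+k)Mv² with k = I/(MR²), so v ∝ 1/√(1+k).
For the uniform solid cylinder k = 0.5; for the solid ball k = 0.4.
v₁/v₂ = √((1+k₂)/(1+k₁)) = √(1.4/1.5) ≈ 0.966.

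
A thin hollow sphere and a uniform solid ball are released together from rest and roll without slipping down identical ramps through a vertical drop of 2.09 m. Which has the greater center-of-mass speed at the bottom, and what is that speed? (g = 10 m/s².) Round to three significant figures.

the uniform solid ball, at v ≈ 5.46 m/s

For rolling without slipping, Mgh = ½(1+k)Mv² where k = I/(MR²), so v = √(2gh/(1+k)).
Thin hollow sphere: k = 2/3, giving v = √(2×10×2.09/1.667) = 5.008 m/s.
Uniform solid ball: k = 0.4, giving v = √(2×10×2.09/1.4) = 5.464 m/s.
The smaller k wins: the uniform solid ball, at ≈ 5.46 m/s.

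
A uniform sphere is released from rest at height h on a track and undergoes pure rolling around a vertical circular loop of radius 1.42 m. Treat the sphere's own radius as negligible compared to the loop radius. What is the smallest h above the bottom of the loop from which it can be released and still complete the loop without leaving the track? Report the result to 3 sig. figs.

For this body I = (2/5)MR², i.e. k = I/(MR²) = 0.4.
At the top, contact is just lost when gravity alone supplies the centripetal force: Mg = Mv_top²/r, i.e. v_top² = gr.
With ω = v/R, the kinetic energy at speed v is ½(1+k)Mv² = (7/10)Mv².
Energy conservation from release (height h) to the top (height 2r): Mgh = Mg(2r) + (7/10)M·gr.
Thus h_min = 2r + (1+k)r/2 = r(2 + 1.4/2) = 1.42 × 2.7 ≈ 3.83 m.

h_min ≈ 3.83 m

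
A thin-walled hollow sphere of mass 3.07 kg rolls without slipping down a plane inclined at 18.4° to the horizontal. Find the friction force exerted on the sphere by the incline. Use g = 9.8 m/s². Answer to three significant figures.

f ≈ 3.80 N

The moment of inertia is (2/3)MR², giving k ≡ I/(MR²) = 2/3.
Translational: Mg sinθ − f = Ma. Rotational about the CM: fR = Iα = kMRa, so f = kMa.
Combining, a = g sinθ/(1+k) and f = kMa = kMg sinθ/(1+k).
f = (2/3) × 3.07 × 9.8 × sin18.4° / 1.667 ≈ 3.80 N.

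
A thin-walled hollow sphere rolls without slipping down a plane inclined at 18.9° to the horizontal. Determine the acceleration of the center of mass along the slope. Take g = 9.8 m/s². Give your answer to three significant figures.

With I = (2/3)MR², the ratio k = I/(MR²) is 2/3.
Translational: Mg sinθ − f = Ma. Rotational about the CM: fR = Iα = kMRa, so f = kMa.
Eliminating f: Mg sinθ = (1+k)Ma, so a = g sinθ/(1+k) = 9.8 × sin18.9° / 1.667 ≈ 1.90 m/s².

a ≈ 1.90 m/s²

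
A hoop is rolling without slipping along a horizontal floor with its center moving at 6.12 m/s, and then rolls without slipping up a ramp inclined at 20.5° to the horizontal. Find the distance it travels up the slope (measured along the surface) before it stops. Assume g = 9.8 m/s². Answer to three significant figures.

d ≈ 10.9 m

Here I = MR², so the shape factor k = I/(MR²) = 1.
Rolling without slipping gives ω = v/R, so the total kinetic energy is ½Mv² + ½Iω² = ½(1+k)Mv² = Mv².
Setting this equal to Mgh gives the vertical rise h = (1+k)v₀²/(2g) = 2×6.12²/(2×9.8) = 3.822 m.
Along the incline, d = h/sinθ = 3.822/sin20.5° ≈ 10.9 m.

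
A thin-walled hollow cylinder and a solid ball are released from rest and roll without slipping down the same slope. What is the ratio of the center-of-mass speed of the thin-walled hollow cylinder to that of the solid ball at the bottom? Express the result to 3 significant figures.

Each satisfies Mgh = ½(1+k)Mv² with k = I/(MR²), so v ∝ 1/√(1+k).
For the thin-walled hollow cylinder k = 1; for the solid ball k = 0.4.
v₁/v₂ = √((1+k₂)/(1+k₁)) = √(1.4/2) ≈ 0.837.

v_ratio ≈ 0.837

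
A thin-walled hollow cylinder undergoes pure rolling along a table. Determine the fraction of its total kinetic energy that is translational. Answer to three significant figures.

fraction ≈ 0.500

With I = MR², the ratio k = I/(MR²) is 1.
Since ω = v/R, the translational part is ½Mv² and the rotational part is ½I(v/R)² = ½kMv²; the total is ½(1+k)Mv².
The translational fraction is therefore 1/(1+k) = 1/2 ≈ 0.500.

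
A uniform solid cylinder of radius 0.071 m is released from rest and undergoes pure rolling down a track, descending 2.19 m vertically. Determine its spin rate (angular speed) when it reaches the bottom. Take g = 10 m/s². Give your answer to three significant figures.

ω ≈ 76.1 rad/s

The moment of inertia is (1/2)MR², giving k ≡ I/(MR²) = 0.5.
Rolling without slipping gives ω = v/R, so the total kinetic energy is ½Mv² + ½Iω² = ½(1+k)Mv² = (3/4)Mv².
Energy conservation Mgh = ½(1+k)Mv² gives v = √(2gh/(1+k)) = √(2 × 10 × 2.19 / 1.5) = 5.404 m/s.
Then ω = v/R = 5.404 / 0.071 ≈ 76.1 rad/s.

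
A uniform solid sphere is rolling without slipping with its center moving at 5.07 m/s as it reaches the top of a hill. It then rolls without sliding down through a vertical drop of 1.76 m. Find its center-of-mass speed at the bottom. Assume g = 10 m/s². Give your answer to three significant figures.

For this body I = (2/5)MR², i.e. k = I/(MR²) = 0.4.
Pure rolling means v = ωR; then KE = ½Mv² + ½I(v/R)² = ½(1+k)Mv² = (7/10)Mv².
Energy conservation: (7/10)Mv₀² + Mgh = (7/10)Mv², so v² = v₀² + 2gh/(1+k).
v = √(5.07² + 2×10×1.76/1.4) = √50.85 ≈ 7.13 m/s.

v ≈ 7.13 m/s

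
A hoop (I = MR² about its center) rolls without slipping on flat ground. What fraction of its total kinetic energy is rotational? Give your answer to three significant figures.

With I = MR², the ratio k = I/(MR²) is 1.
With ω = v/R, KE_trans = ½Mv² and KE_rot = ½Iω² = ½kMv², so KE_total = ½(1+k)Mv².
The rotational fraction is therefore k/(1+k) = 1/2 ≈ 0.500.

fraction ≈ 0.500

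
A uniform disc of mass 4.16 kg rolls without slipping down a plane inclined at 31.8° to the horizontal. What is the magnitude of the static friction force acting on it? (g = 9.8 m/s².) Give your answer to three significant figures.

The moment of inertia is (1/2)MR², giving k ≡ I/(MR²) = 0.5.
Translational: Mg sinθ − f = Ma. Rotational about the CM: fR = Iα = kMRa, so f = kMa.
Combining, a = g sinθ/(1+k) and f = kMa = kMg sinθ/(1+k).
f = 0.5 × 4.16 × 9.8 × sin31.8° / 1.5 ≈ 7.16 N.

f ≈ 7.16 N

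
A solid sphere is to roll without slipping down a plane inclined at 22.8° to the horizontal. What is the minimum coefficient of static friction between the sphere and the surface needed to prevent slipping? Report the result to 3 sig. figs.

With I = (2/5)MR², the ratio k = I/(MR²) is 0.4.
Translational: Mg sinθ − f = Ma. Rotational about the CM: fR = Iα = kMRa, so f = kMa.
These give a = g sinθ/(1+k) and the required friction f = kMg sinθ/(1+k).
The normal force is N = Mg cosθ, so μ_min = f/N = k tanθ/(1+k).
μ_min = 0.4 × tan22.8° / 1.4 ≈ 0.120.

μ_min ≈ 0.120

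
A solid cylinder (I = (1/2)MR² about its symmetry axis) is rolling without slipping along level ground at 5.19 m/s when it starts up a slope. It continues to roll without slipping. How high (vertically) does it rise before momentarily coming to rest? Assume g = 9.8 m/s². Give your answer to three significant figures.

h ≈ 2.06 m

Here I = (1/2)MR², so the shape factor k = I/(MR²) = 0.5.
Rolling without slipping gives ω = v/R, so the total kinetic energy is ½Mv² + ½Iω² = ½(1+k)Mv² = (3/4)Mv².
All of this converts to potential energy at the highest point: (3/4)Mv₀² = Mgh.
Thus h = (1+k)v₀²/(2g) = 1.5 × 5.19² / (2 × 9.8) ≈ 2.06 m.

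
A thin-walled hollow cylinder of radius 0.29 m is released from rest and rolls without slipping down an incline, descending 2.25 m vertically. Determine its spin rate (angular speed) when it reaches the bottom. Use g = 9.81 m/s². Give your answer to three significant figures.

ω ≈ 16.2 rad/s

The moment of inertia is MR², giving k ≡ I/(MR²) = 1.
The rolling condition ω = v/R makes the rotational term ½I(v/R)² = ½kMv², so KE_total = ½(1+k)Mv² = Mv².
Energy conservation Mgh = ½(1+k)Mv² gives v = √(2gh/(1+k)) = √(2 × 9.81 × 2.25 / 2) = 4.698 m/s.
The angular speed follows from ω = v/R = 4.698/0.29 ≈ 16.2 rad/s.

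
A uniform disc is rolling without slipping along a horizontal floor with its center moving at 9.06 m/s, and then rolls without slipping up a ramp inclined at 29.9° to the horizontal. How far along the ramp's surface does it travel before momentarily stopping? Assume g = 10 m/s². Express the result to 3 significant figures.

The moment of inertia is (1/2)MR², giving k ≡ I/(MR²) = 0.5.
Since it rolls without slipping, ω = v/R and KE = ½Mv² + ½Iω² = ½(1+k)Mv² = (3/4)Mv².
Setting this equal to Mgh gives the vertical rise h = (1+k)v₀²/(2g) = 1.5×9.06²/(2×10) = 6.156 m.
The distance along the slope is d = h/sinθ = 6.156/sin29.9° ≈ 12.3 m.

d ≈ 12.3 m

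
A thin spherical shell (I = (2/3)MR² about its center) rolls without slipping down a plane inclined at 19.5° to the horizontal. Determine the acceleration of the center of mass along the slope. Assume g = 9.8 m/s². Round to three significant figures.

Here I = (2/3)MR², so the shape factor k = I/(MR²) = 2/3.
Along the incline Mg sinθ − f = Ma, and torque about the center fR = Iα = kMR²(a/R) gives f = kMa.
Eliminating f: Mg sinθ = (1+k)Ma, so a = g sinθ/(1+k) = 9.8 × sin19.5° / 1.667 ≈ 1.96 m/s².

a ≈ 1.96 m/s²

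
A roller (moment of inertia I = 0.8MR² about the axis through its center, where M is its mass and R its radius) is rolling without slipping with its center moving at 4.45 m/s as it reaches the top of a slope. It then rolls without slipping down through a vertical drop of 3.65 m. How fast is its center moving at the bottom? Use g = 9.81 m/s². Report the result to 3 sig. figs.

v ≈ 7.72 m/s

With I = 0.8MR², the ratio k = I/(MR²) is 0.8.
Pure rolling means v = ωR; then KE = ½Mv² + ½I(v/R)² = ½(1+k)Mv² = (9/10)Mv².
Energy conservation: (9/10)Mv₀² + Mgh = (9/10)Mv², so v² = v₀² + 2gh/(1+k).
v = √(4.45² + 2×9.81×3.65/1.8) = √59.59 ≈ 7.72 m/s.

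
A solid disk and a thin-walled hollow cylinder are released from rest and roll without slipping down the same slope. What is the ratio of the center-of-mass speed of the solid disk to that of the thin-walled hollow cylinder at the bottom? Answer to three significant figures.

Each satisfies Mgh = ½(1+k)Mv² with k = I/(MR²), so v ∝ 1/√(1+k).
For the solid disk k = 0.5; for the thin-walled hollow cylinder k = 1.
v₁/v₂ = √((1+k₂)/(1+k₁)) = √(2/1.5) ≈ 1.15.

v_ratio ≈ 1.15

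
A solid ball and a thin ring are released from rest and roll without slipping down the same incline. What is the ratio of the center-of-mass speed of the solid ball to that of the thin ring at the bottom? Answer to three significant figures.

v_ratio ≈ 1.20

Each satisfies Mgh = ½(1+k)Mv² with k = I/(MR²), so v ∝ 1/√(1+k).
For the solid ball k = 0.4; for the thin ring k = 1.
v₁/v₂ = √((1+k₂)/(1+k₁)) = √(2/1.4) ≈ 1.20.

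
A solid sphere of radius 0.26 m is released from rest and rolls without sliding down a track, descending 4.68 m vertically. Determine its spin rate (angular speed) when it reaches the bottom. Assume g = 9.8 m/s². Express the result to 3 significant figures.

ω ≈ 31.1 rad/s

For this body I = (2/5)MR², i.e. k = I/(MR²) = 0.4.
Since it rolls without slipping, ω = v/R and KE = ½Mv² + ½Iω² = ½(1+k)Mv² = (7/10)Mv².
Energy conservation Mgh = ½(1+k)Mv² gives v = √(2gh/(1+k)) = √(2 × 9.8 × 4.68 / 1.4) = 8.094 m/s.
Then ω = v/R = 8.094 / 0.26 ≈ 31.1 rad/s.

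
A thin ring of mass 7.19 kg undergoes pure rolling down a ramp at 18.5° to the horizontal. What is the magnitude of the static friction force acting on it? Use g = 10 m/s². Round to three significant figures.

f ≈ 11.4 N

For this body I = MR², i.e. k = I/(MR²) = 1.
Along the incline Mg sinθ − f = Ma, and torque about the center fR = Iα = kMR²(a/R) gives f = kMa.
Combining, a = g sinθ/(1+k) and f = kMa = kMg sinθ/(1+k).
f = 1 × 7.19 × 10 × sin18.5° / 2 ≈ 11.4 N.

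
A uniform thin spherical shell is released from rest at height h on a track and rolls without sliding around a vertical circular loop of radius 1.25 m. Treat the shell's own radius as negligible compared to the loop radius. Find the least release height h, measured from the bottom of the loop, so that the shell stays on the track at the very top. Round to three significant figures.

h_min ≈ 3.54 m

For this body I = (2/3)MR², i.e. k = I/(MR²) = 2/3.
At the top of the loop, the minimum-contact condition is Mg = Mv_top²/r, so v_top² = gr.
With ω = v/R, the kinetic energy at speed v is ½(1+k)Mv² = (5/6)Mv².
Energy conservation from release (height h) to the top (height 2r): Mgh = Mg(2r) + (5/6)M·gr.
Thus h_min = 2r + (1+k)r/2 = r(2 + 1.667/2) = 1.25 × 2.833 ≈ 3.54 m.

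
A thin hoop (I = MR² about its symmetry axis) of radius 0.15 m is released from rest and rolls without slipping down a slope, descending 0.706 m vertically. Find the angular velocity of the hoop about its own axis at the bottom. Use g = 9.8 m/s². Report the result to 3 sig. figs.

ω ≈ 17.5 rad/s

For this body I = MR², i.e. k = I/(MR²) = 1.
Since it rolls without slipping, ω = v/R and KE = ½Mv² + ½Iω² = ½(1+k)Mv² = Mv².
Energy conservation Mgh = ½(1+k)Mv² gives v = √(2gh/(1+k)) = √(2 × 9.8 × 0.706 / 2) = 2.63 m/s.
Then ω = v/R = 2.63 / 0.15 ≈ 17.5 rad/s.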